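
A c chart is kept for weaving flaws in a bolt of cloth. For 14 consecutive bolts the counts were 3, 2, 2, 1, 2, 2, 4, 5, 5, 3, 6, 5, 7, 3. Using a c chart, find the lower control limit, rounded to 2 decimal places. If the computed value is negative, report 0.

0.00

c̄ = (3 + 2 + 2 + 1 + 2 + 2 + 4 + 5 + 5 + 3 + 6 + 5 + 7 + 3) / 14 = 50 / 14 = 3.5714
LCL = c̄ − 3√c̄ = 3.5714 − 3 × 1.8898 = -2.0980 → 0 (cannot be negative)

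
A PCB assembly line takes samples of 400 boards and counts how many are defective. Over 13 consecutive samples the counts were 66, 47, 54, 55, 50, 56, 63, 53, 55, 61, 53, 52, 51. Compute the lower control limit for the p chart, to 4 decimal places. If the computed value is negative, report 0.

0.0860

p̄ = Σdᵢ / (k·n) = 716 / (13 × 400) = 0.13769
LCL = p̄ − 3·√(p̄(1−p̄)/n) = 0.13769 − 3 × 0.01723 = 0.08601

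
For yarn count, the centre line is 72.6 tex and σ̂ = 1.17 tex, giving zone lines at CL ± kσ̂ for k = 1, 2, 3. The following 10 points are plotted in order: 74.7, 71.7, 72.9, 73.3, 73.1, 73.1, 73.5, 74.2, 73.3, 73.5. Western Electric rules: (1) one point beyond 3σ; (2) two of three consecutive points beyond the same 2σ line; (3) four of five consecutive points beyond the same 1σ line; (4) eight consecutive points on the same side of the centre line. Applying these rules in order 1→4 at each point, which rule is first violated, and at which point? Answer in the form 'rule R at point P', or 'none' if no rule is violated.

Zone of each point (C = within 1σ̂, B = 1σ̂–2σ̂, A = 2σ̂–3σ̂, * = beyond 3σ̂; sign = side of CL): 1:+B, 2:-C, 3:+C, 4:+C, 5:+C, 6:+C, 7:+C, 8:+B, 9:+C, 10:+C
Rule 4 (eight consecutive points on the same side of the centre line) is satisfied at point 10.

rule 4 at point 10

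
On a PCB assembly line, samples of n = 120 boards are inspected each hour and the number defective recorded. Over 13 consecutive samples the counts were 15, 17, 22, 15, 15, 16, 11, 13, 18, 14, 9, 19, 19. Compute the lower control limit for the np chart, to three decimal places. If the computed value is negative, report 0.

p̄ = Σdᵢ / (k·n) = 203 / (13 × 120) = 0.13013
LCL = np̄ − 3·√(np̄(1−p̄)) = 15.6154 − 3 × 3.6856 = 4.5587

4.559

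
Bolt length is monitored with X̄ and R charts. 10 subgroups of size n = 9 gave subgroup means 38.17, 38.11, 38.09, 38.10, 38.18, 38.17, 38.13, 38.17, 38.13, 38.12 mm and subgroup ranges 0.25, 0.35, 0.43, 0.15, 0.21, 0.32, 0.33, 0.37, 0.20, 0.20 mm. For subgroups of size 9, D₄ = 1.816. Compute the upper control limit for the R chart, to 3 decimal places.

0.510

R̄ = (0.25 + 0.35 + 0.43 + 0.15 + 0.21 + 0.32 + 0.33 + 0.37 + 0.20 + 0.20) / 10 = 2.8100 / 10 = 0.2810
UCL_R = D₄·R̄ = 1.816 × 0.2810 = 0.5103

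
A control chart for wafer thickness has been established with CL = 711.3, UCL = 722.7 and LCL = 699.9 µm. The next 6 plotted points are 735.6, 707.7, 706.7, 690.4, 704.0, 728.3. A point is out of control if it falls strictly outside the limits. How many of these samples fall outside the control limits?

Compare each point to [699.9, 722.7]: sample 1 = 735.6 > UCL; sample 4 = 690.4 < LCL; sample 6 = 728.3 > UCL.

3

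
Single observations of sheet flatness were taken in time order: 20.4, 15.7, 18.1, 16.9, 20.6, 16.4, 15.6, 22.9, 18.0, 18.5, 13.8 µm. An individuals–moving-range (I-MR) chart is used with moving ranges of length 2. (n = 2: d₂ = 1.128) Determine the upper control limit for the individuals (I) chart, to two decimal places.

27.05

X̄ = (20.4 + 15.7 + 18.1 + 16.9 + 20.6 + 16.4 + 15.6 + 22.9 + 18.0 + 18.5 + 13.8) / 11 = 17.9000
Moving ranges: 4.7, 2.4, 1.2, 3.7, 4.2, 0.8, 7.3, 4.9, 0.5, 4.7; M̄R̄ = 34.4000 / 10 = 3.4400
UCL = X̄ + 3·M̄R̄/d₂ = 17.9000 + 3 × 3.4400 / 1.128 = 27.0489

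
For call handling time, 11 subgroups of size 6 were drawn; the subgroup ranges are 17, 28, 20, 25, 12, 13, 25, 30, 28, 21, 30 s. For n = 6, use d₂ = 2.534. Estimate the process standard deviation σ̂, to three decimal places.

R̄ = (17 + 28 + 20 + 25 + 12 + 13 + 25 + 30 + 28 + 21 + 30) / 11 = 22.6364
σ̂ = R̄ / d₂ = 22.6364 / 2.534 = 8.9331

8.933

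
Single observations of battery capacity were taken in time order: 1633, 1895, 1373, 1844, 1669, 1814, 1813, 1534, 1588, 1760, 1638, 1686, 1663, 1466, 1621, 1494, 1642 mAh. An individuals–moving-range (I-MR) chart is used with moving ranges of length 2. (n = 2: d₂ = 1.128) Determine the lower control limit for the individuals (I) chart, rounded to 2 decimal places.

X̄ = (1633 + 1895 + 1373 + 1844 + 1669 + 1814 + 1813 + 1534 + 1588 + 1760 + 1638 + 1686 + 1663 + 1466 + 1621 + 1494 + 1642) / 17 = 1654.8824
Moving ranges: 262, 522, 471, 175, 145, 1, 279, 54, 172, 122, 48, 23, 197, 155, 127, 148; M̄R̄ = 2901.0000 / 16 = 181.3125
LCL = X̄ − 3·M̄R̄/d₂ = 1654.8824 − 3 × 181.3125 / 1.128 = 1172.6683

1172.67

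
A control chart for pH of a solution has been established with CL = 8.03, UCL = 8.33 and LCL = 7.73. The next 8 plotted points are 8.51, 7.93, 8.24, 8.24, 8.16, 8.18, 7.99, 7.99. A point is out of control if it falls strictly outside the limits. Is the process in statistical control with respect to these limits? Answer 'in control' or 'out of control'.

out of control

Compare each point to [7.73, 8.33]: sample 1 = 8.51 > UCL.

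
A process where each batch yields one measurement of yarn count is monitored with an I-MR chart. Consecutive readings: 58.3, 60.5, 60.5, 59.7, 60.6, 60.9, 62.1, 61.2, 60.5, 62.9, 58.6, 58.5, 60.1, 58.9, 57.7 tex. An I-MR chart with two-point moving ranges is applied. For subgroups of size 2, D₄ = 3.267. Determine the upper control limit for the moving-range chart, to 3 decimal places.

Moving ranges: 2.2, 0.0, 0.8, 0.9, 0.3, 1.2, 0.9, 0.7, 2.4, 4.3, 0.1, 1.6, 1.2, 1.2; M̄R̄ = 17.8000 / 14 = 1.2714
UCL_MR = D₄·M̄R̄ = 3.267 × 1.2714 = 4.1538

4.154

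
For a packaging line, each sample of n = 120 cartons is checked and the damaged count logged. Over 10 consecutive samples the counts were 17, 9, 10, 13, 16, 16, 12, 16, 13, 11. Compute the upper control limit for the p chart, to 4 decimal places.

p̄ = Σdᵢ / (k·n) = 133 / (10 × 120) = 0.11083
UCL = p̄ + 3·√(p̄(1−p̄)/n) = 0.11083 + 3 × √(0.11083×0.88917/120) = 0.11083 + 3 × 0.02866 = 0.19681

0.1968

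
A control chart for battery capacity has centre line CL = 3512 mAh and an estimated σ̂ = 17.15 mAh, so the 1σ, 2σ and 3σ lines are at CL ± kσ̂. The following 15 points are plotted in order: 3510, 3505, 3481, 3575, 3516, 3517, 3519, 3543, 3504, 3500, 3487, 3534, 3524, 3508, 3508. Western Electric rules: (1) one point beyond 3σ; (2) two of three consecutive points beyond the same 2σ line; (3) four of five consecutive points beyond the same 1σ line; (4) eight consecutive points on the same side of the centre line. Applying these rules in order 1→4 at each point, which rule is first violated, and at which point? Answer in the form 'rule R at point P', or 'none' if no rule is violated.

rule 1 at point 4

Zone of each point (C = within 1σ̂, B = 1σ̂–2σ̂, A = 2σ̂–3σ̂, * = beyond 3σ̂; sign = side of CL): 1:-C, 2:-C, 3:-B, 4:+*, 5:+C, 6:+C, 7:+C, 8:+B, 9:-C, 10:-C, 11:-B, 12:+B, 13:+C, 14:-C, 15:-C
Rule 1 (one point beyond the 3σ limits) is satisfied at point 4.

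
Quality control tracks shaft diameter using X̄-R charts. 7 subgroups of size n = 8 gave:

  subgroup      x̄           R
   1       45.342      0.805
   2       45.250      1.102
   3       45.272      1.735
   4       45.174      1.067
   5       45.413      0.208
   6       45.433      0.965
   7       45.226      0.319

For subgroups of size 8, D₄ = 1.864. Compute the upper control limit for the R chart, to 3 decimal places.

1.651

R̄ = (0.805 + 1.102 + 1.735 + 1.067 + 0.208 + 0.965 + 0.319) / 7 = 6.2010 / 7 = 0.8859
UCL_R = D₄·R̄ = 1.864 × 0.8859 = 1.6512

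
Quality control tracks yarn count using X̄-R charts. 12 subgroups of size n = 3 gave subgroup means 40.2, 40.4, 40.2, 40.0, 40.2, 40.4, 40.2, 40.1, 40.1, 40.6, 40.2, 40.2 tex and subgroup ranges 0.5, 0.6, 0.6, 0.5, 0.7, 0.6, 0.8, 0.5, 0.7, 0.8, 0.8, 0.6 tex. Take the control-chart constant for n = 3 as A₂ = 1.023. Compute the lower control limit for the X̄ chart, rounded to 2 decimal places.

X̄̄ = (40.2 + 40.4 + 40.2 + 40.0 + 40.2 + 40.4 + 40.2 + 40.1 + 40.1 + 40.6 + 40.2 + 40.2) / 12 = 482.8000 / 12 = 40.2333
R̄ = (0.5 + 0.6 + 0.6 + 0.5 + 0.7 + 0.6 + 0.8 + 0.5 + 0.7 + 0.8 + 0.8 + 0.6) / 12 = 7.7000 / 12 = 0.6417
LCL = X̄̄ − A₂·R̄ = 40.2333 − 1.023 × 0.6417 = 39.5769

39.58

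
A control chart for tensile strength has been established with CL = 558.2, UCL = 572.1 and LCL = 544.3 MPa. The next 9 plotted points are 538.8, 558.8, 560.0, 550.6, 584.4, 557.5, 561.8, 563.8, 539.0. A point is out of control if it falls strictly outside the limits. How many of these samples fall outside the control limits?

Compare each point to [544.3, 572.1]: sample 1 = 538.8 < LCL; sample 5 = 584.4 > UCL; sample 9 = 539.0 < LCL.

3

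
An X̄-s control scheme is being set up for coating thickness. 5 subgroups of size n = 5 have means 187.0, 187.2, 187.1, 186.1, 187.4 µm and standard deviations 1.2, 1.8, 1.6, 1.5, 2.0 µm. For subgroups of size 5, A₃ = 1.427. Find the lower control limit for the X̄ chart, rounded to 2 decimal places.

184.65

X̄̄ = (187.0 + 187.2 + 187.1 + 186.1 + 187.4) / 5 = 186.9600
s̄ = (1.2 + 1.8 + 1.6 + 1.5 + 2.0) / 5 = 1.6200
LCL = X̄̄ − A₃·s̄ = 186.9600 − 1.427 × 1.6200 = 184.6483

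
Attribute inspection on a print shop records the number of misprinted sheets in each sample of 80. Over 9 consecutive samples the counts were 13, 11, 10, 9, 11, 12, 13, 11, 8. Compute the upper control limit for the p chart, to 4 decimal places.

p̄ = Σdᵢ / (k·n) = 98 / (9 × 80) = 0.13611
UCL = p̄ + 3·√(p̄(1−p̄)/n) = 0.13611 + 3 × √(0.13611×0.86389/80) = 0.13611 + 3 × 0.03834 = 0.25113

0.2511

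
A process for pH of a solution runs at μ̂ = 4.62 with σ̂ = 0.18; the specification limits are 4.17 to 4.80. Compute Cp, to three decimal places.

0.583

Cp = (USL − LSL) / (6σ̂) = (4.80 − 4.17) / (6 × 0.18) = 0.6300 / 1.0800 = 0.5833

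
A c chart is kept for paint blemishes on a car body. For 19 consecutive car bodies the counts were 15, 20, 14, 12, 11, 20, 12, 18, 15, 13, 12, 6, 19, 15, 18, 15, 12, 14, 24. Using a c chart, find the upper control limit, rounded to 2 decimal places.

26.62

c̄ = (15 + 20 + 14 + 12 + 11 + 20 + 12 + 18 + 15 + 13 + 12 + 6 + 19 + 15 + 18 + 15 + 12 + 14 + 24) / 19 = 285 / 19 = 15.0000
UCL = c̄ + 3√c̄ = 15.0000 + 3 × √15.0000 = 15.0000 + 3 × 3.8730 = 26.6190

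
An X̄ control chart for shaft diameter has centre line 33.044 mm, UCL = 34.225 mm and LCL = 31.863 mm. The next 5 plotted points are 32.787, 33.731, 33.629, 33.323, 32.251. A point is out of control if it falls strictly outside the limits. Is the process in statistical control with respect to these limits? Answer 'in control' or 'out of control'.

All 5 points lie within [31.863, 34.225].

in control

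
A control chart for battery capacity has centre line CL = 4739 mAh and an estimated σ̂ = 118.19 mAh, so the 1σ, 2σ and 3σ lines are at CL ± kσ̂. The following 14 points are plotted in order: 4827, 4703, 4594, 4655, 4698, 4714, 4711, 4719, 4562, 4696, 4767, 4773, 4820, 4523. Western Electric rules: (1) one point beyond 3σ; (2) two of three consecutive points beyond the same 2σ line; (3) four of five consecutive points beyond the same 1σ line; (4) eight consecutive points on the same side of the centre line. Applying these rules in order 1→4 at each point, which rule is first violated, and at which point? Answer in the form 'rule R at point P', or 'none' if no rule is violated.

rule 4 at point 9

Zone of each point (C = within 1σ̂, B = 1σ̂–2σ̂, A = 2σ̂–3σ̂, * = beyond 3σ̂; sign = side of CL): 1:+C, 2:-C, 3:-B, 4:-C, 5:-C, 6:-C, 7:-C, 8:-C, 9:-B, 10:-C, 11:+C, 12:+C, 13:+C, 14:-B
Rule 4 (eight consecutive points on the same side of the centre line) is satisfied at point 9.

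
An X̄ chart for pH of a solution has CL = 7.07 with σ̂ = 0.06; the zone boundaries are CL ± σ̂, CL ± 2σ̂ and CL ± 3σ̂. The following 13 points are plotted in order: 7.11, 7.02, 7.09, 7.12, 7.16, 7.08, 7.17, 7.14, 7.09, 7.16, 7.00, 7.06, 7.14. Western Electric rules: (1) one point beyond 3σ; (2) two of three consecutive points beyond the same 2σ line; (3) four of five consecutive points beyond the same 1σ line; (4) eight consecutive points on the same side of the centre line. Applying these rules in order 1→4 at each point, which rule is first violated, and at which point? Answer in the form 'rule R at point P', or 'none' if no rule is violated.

rule 4 at point 10

Zone of each point (C = within 1σ̂, B = 1σ̂–2σ̂, A = 2σ̂–3σ̂, * = beyond 3σ̂; sign = side of CL): 1:+C, 2:-C, 3:+C, 4:+C, 5:+B, 6:+C, 7:+B, 8:+B, 9:+C, 10:+B, 11:-B, 12:-C, 13:+B
Rule 4 (eight consecutive points on the same side of the centre line) is satisfied at point 10.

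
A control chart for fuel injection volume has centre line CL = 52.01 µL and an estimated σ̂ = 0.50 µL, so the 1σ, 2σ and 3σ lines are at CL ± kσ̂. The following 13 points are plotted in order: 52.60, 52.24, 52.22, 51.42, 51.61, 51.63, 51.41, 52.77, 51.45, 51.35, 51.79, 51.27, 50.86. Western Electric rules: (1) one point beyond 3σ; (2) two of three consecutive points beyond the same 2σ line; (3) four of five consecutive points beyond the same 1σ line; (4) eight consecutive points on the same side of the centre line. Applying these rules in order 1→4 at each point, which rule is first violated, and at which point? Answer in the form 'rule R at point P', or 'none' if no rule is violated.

rule 3 at point 13

Zone of each point (C = within 1σ̂, B = 1σ̂–2σ̂, A = 2σ̂–3σ̂, * = beyond 3σ̂; sign = side of CL): 1:+B, 2:+C, 3:+C, 4:-B, 5:-C, 6:-C, 7:-B, 8:+B, 9:-B, 10:-B, 11:-C, 12:-B, 13:-A
Rule 3 (four of five consecutive points beyond the same 1σ limit) is satisfied at point 13.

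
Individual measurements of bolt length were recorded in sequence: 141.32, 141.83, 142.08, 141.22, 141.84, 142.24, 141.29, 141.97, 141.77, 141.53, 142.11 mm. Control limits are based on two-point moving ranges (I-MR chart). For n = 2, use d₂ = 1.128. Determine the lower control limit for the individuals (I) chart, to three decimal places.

X̄ = (141.32 + 141.83 + 142.08 + 141.22 + 141.84 + 142.24 + 141.29 + 141.97 + 141.77 + 141.53 + 142.11) / 11 = 141.7455
Moving ranges: 0.51, 0.25, 0.86, 0.62, 0.40, 0.95, 0.68, 0.20, 0.24, 0.58; M̄R̄ = 5.2900 / 10 = 0.5290
LCL = X̄ − 3·M̄R̄/d₂ = 141.7455 − 3 × 0.5290 / 1.128 = 140.3385

140.339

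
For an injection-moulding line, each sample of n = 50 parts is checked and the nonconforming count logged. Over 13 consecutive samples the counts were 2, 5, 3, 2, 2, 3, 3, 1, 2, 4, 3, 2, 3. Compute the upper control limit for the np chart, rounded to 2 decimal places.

7.48

p̄ = Σdᵢ / (k·n) = 35 / (13 × 50) = 0.05385
UCL = np̄ + 3·√(np̄(1−p̄)) = 2.6923 + 3 × √(2.6923×0.94615) = 2.6923 + 3 × 1.5960 = 7.4804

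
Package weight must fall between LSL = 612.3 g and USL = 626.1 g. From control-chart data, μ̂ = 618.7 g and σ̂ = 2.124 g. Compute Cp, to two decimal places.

1.08

Cp = (USL − LSL) / (6σ̂) = (626.1 − 612.3) / (6 × 2.124) = 13.8000 / 12.7440 = 1.0829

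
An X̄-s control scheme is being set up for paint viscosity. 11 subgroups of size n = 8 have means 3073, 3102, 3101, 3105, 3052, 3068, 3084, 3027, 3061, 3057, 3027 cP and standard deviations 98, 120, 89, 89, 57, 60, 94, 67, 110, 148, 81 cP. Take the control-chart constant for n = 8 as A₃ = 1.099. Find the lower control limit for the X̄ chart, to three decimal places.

X̄̄ = (3073 + 3102 + 3101 + 3105 + 3052 + 3068 + 3084 + 3027 + 3061 + 3057 + 3027) / 11 = 3068.8182
s̄ = (98 + 120 + 89 + 89 + 57 + 60 + 94 + 67 + 110 + 148 + 81) / 11 = 92.0909
LCL = X̄̄ − A₃·s̄ = 3068.8182 − 1.099 × 92.0909 = 2967.6103

2967.610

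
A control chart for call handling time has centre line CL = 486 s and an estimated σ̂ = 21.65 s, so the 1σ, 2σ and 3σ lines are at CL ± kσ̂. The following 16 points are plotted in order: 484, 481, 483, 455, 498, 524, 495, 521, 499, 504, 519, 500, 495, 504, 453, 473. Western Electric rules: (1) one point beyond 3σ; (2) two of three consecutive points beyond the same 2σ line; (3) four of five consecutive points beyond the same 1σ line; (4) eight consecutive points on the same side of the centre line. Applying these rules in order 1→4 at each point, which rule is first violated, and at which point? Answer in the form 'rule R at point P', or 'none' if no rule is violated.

Zone of each point (C = within 1σ̂, B = 1σ̂–2σ̂, A = 2σ̂–3σ̂, * = beyond 3σ̂; sign = side of CL): 1:-C, 2:-C, 3:-C, 4:-B, 5:+C, 6:+B, 7:+C, 8:+B, 9:+C, 10:+C, 11:+B, 12:+C, 13:+C, 14:+C, 15:-B, 16:-C
Rule 4 (eight consecutive points on the same side of the centre line) is satisfied at point 12.

rule 4 at point 12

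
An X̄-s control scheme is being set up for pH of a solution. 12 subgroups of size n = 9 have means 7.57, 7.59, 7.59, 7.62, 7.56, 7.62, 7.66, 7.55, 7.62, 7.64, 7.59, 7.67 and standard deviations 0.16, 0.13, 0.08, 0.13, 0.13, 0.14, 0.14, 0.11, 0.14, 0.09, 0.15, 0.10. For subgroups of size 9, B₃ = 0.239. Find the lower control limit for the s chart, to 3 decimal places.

0.030

s̄ = (0.16 + 0.13 + 0.08 + 0.13 + 0.13 + 0.14 + 0.14 + 0.11 + 0.14 + 0.09 + 0.15 + 0.10) / 12 = 0.1250
LCL_s = B₃·s̄ = 0.239 × 0.1250 = 0.0299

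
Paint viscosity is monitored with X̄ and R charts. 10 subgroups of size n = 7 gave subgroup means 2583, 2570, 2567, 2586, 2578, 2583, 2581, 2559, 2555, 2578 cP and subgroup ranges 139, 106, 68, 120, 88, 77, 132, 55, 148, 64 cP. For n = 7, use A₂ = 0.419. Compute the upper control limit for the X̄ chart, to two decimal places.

X̄̄ = (2583 + 2570 + 2567 + 2586 + 2578 + 2583 + 2581 + 2559 + 2555 + 2578) / 10 = 25740.0000 / 10 = 2574.0000
R̄ = (139 + 106 + 68 + 120 + 88 + 77 + 132 + 55 + 148 + 64) / 10 = 997.0000 / 10 = 99.7000
UCL = X̄̄ + A₂·R̄ = 2574.0000 + 0.419 × 99.7000 = 2615.7743

2615.77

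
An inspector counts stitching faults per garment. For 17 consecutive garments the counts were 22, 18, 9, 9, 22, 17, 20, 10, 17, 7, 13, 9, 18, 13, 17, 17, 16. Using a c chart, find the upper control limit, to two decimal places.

c̄ = (22 + 18 + 9 + 9 + 22 + 17 + 20 + 10 + 17 + 7 + 13 + 9 + 18 + 13 + 17 + 17 + 16) / 17 = 254 / 17 = 14.9412
UCL = c̄ + 3√c̄ = 14.9412 + 3 × √14.9412 = 14.9412 + 3 × 3.8654 = 26.5373

26.54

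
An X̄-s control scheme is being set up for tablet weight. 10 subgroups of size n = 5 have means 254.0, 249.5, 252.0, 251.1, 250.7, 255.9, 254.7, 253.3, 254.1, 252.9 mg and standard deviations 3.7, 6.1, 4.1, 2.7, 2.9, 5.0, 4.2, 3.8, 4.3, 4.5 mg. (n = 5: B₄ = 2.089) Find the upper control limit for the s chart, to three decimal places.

8.628

s̄ = (3.7 + 6.1 + 4.1 + 2.7 + 2.9 + 5.0 + 4.2 + 3.8 + 4.3 + 4.5) / 10 = 4.1300
UCL_s = B₄·s̄ = 2.089 × 4.1300 = 8.6276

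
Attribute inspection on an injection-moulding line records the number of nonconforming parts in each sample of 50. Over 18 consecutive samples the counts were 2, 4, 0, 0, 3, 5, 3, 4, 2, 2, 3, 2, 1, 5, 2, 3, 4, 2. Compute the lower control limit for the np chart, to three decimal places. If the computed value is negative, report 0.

0.000

p̄ = Σdᵢ / (k·n) = 47 / (18 × 50) = 0.05222
LCL = np̄ − 3·√(np̄(1−p̄)) = 2.6111 − 3 × 1.5731 = -2.1083 → 0 (negative, so LCL = 0)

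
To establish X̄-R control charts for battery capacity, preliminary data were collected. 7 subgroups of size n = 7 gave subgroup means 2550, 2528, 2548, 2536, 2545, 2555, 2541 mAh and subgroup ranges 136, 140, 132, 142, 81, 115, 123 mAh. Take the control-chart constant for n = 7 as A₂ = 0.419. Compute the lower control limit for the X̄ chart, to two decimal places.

2491.27

X̄̄ = (2550 + 2528 + 2548 + 2536 + 2545 + 2555 + 2541) / 7 = 17803.0000 / 7 = 2543.2857
R̄ = (136 + 140 + 132 + 142 + 81 + 115 + 123) / 7 = 869.0000 / 7 = 124.1429
LCL = X̄̄ − A₂·R̄ = 2543.2857 − 0.419 × 124.1429 = 2491.2699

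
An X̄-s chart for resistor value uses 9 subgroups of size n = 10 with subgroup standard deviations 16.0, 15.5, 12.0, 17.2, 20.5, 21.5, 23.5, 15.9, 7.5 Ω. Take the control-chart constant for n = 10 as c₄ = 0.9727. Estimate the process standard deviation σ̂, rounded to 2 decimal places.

17.09

s̄ = (16.0 + 15.5 + 12.0 + 17.2 + 20.5 + 21.5 + 23.5 + 15.9 + 7.5) / 9 = 16.6222
σ̂ = s̄ / c₄ = 16.6222 / 0.9727 = 17.0887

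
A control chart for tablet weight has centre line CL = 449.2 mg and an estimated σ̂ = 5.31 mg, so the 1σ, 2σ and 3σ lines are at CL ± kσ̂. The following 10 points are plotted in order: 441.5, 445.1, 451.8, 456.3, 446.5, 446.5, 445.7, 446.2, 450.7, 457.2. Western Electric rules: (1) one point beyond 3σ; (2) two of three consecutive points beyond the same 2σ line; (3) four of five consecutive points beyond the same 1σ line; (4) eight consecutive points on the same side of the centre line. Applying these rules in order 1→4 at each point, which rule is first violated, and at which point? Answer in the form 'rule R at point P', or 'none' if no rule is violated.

none

Zone of each point (C = within 1σ̂, B = 1σ̂–2σ̂, A = 2σ̂–3σ̂, * = beyond 3σ̂; sign = side of CL): 1:-B, 2:-C, 3:+C, 4:+B, 5:-C, 6:-C, 7:-C, 8:-C, 9:+C, 10:+B
No rule fires across all 10 points.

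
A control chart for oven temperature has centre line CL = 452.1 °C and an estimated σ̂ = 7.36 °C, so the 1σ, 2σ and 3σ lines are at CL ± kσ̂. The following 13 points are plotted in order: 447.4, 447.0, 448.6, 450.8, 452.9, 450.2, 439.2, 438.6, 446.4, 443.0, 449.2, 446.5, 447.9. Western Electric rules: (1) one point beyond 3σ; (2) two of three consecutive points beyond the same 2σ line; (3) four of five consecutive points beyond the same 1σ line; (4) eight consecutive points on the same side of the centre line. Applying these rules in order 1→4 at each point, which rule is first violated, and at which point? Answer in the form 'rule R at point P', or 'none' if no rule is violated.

Zone of each point (C = within 1σ̂, B = 1σ̂–2σ̂, A = 2σ̂–3σ̂, * = beyond 3σ̂; sign = side of CL): 1:-C, 2:-C, 3:-C, 4:-C, 5:+C, 6:-C, 7:-B, 8:-B, 9:-C, 10:-B, 11:-C, 12:-C, 13:-C
Rule 4 (eight consecutive points on the same side of the centre line) is satisfied at point 13.

rule 4 at point 13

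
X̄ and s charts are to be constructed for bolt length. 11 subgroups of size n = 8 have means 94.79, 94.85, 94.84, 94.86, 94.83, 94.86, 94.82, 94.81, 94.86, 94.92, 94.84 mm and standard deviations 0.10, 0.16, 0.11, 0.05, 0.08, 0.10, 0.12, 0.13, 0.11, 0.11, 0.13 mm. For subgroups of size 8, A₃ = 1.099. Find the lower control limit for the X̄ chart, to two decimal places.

94.72

X̄̄ = (94.79 + 94.85 + 94.84 + 94.86 + 94.83 + 94.86 + 94.82 + 94.81 + 94.86 + 94.92 + 94.84) / 11 = 94.8436
s̄ = (0.10 + 0.16 + 0.11 + 0.05 + 0.08 + 0.10 + 0.12 + 0.13 + 0.11 + 0.11 + 0.13) / 11 = 0.1091
LCL = X̄̄ − A₃·s̄ = 94.8436 − 1.099 × 0.1091 = 94.7237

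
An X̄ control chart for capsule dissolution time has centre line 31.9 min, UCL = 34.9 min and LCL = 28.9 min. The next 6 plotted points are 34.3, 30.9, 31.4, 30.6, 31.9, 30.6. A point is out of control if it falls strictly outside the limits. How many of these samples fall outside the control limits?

All 6 points lie within [28.9, 34.9].

0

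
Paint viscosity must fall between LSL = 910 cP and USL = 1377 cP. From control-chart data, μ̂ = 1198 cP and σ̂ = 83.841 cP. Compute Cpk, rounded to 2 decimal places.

Cpu = (USL − μ̂) / (3σ̂) = (1377 − 1198) / (3 × 83.841) = 0.7117; Cpl = (μ̂ − LSL) / (3σ̂) = (1198 − 910) / (3 × 83.841) = 1.1450; Cpk = min(Cpu, Cpl) = 0.7117

0.71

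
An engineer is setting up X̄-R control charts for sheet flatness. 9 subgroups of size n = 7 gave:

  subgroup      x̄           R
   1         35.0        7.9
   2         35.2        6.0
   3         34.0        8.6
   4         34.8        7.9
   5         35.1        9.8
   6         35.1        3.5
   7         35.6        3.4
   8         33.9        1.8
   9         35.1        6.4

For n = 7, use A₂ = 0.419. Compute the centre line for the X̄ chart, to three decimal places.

34.867

X̄̄ = (35.0 + 35.2 + 34.0 + 34.8 + 35.1 + 35.1 + 35.6 + 33.9 + 35.1) / 9 = 313.8000 / 9 = 34.8667
CL = X̄̄ = 34.8667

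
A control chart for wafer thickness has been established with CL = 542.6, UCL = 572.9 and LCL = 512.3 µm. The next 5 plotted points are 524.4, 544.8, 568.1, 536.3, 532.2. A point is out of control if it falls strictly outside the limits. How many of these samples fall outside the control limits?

All 5 points lie within [512.3, 572.9].

0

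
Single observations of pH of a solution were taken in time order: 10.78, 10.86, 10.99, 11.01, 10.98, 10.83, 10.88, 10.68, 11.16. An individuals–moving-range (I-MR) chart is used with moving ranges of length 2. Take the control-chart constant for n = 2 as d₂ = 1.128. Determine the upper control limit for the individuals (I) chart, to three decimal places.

X̄ = (10.78 + 10.86 + 10.99 + 11.01 + 10.98 + 10.83 + 10.88 + 10.68 + 11.16) / 9 = 10.9078
Moving ranges: 0.08, 0.13, 0.02, 0.03, 0.15, 0.05, 0.20, 0.48; M̄R̄ = 1.1400 / 8 = 0.1425
UCL = X̄ + 3·M̄R̄/d₂ = 10.9078 + 3 × 0.1425 / 1.128 = 11.2868

11.287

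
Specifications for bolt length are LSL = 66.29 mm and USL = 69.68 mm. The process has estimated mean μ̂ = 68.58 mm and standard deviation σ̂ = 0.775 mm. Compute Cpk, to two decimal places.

0.47

Cpu = (USL − μ̂) / (3σ̂) = (69.68 − 68.58) / (3 × 0.775) = 0.4731; Cpl = (μ̂ − LSL) / (3σ̂) = (68.58 − 66.29) / (3 × 0.775) = 0.9849; Cpk = min(Cpu, Cpl) = 0.4731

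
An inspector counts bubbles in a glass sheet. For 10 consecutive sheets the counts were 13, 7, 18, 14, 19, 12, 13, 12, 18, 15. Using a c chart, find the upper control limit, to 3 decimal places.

25.365

c̄ = (13 + 7 + 18 + 14 + 19 + 12 + 13 + 12 + 18 + 15) / 10 = 141 / 10 = 14.1000
UCL = c̄ + 3√c̄ = 14.1000 + 3 × √14.1000 = 14.1000 + 3 × 3.7550 = 25.3650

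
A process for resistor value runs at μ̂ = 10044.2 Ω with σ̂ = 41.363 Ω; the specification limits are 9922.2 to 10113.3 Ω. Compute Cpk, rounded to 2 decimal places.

Cpu = (USL − μ̂) / (3σ̂) = (10113.3 − 10044.2) / (3 × 41.363) = 0.5569; Cpl = (μ̂ − LSL) / (3σ̂) = (10044.2 − 9922.2) / (3 × 41.363) = 0.9832; Cpk = min(Cpu, Cpl) = 0.5569

0.56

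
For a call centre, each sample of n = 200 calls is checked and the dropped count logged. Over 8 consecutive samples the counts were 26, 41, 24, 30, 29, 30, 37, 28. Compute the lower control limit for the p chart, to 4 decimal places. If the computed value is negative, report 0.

p̄ = Σdᵢ / (k·n) = 245 / (8 × 200) = 0.15313
LCL = p̄ − 3·√(p̄(1−p̄)/n) = 0.15313 − 3 × 0.02546 = 0.07673

0.0767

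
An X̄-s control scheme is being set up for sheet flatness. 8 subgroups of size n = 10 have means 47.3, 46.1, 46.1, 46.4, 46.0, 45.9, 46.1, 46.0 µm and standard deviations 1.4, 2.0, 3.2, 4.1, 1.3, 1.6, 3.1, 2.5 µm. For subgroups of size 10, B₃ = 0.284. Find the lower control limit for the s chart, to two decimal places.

0.68

s̄ = (1.4 + 2.0 + 3.2 + 4.1 + 1.3 + 1.6 + 3.1 + 2.5) / 8 = 2.4000
LCL_s = B₃·s̄ = 0.284 × 2.4000 = 0.6816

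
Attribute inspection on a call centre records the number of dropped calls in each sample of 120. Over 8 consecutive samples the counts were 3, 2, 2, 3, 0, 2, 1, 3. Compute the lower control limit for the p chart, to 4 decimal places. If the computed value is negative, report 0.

0.0000

p̄ = Σdᵢ / (k·n) = 16 / (8 × 120) = 0.01667
LCL = p̄ − 3·√(p̄(1−p̄)/n) = 0.01667 − 3 × 0.01169 = -0.01839 → 0 (negative, so LCL = 0)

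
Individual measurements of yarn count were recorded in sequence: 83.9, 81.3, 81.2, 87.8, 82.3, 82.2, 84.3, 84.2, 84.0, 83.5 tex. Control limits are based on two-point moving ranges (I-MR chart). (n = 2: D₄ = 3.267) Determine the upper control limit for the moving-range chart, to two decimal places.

6.46

Moving ranges: 2.6, 0.1, 6.6, 5.5, 0.1, 2.1, 0.1, 0.2, 0.5; M̄R̄ = 17.8000 / 9 = 1.9778
UCL_MR = D₄·M̄R̄ = 3.267 × 1.9778 = 6.4614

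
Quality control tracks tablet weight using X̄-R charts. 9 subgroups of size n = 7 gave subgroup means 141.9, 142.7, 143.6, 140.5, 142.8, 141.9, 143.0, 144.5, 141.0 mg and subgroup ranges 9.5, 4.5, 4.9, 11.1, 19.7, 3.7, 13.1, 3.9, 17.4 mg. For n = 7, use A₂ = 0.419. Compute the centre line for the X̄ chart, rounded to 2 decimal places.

142.43

X̄̄ = (141.9 + 142.7 + 143.6 + 140.5 + 142.8 + 141.9 + 143.0 + 144.5 + 141.0) / 9 = 1281.9000 / 9 = 142.4333
CL = X̄̄ = 142.4333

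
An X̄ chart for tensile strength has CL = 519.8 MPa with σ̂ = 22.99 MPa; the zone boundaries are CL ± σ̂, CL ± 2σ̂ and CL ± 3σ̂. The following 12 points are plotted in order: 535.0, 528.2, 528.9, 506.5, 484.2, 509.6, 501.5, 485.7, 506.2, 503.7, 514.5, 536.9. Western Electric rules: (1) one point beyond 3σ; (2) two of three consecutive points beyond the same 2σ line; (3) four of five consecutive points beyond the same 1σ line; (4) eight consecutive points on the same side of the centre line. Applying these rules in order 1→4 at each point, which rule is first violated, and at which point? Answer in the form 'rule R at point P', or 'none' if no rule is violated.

Zone of each point (C = within 1σ̂, B = 1σ̂–2σ̂, A = 2σ̂–3σ̂, * = beyond 3σ̂; sign = side of CL): 1:+C, 2:+C, 3:+C, 4:-C, 5:-B, 6:-C, 7:-C, 8:-B, 9:-C, 10:-C, 11:-C, 12:+C
Rule 4 (eight consecutive points on the same side of the centre line) is satisfied at point 11.

rule 4 at point 11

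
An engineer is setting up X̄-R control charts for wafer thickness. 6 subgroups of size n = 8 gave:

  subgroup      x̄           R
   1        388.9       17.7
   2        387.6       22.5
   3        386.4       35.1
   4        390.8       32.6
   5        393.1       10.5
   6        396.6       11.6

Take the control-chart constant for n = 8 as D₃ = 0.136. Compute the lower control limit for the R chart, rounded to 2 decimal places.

2.95

R̄ = (17.7 + 22.5 + 35.1 + 32.6 + 10.5 + 11.6) / 6 = 130.0000 / 6 = 21.6667
LCL_R = D₃·R̄ = 0.136 × 21.6667 = 2.9467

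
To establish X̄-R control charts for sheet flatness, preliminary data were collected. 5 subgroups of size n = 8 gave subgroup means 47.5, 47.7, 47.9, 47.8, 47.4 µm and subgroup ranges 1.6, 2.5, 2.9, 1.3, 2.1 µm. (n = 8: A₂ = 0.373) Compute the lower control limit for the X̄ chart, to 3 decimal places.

46.884

X̄̄ = (47.5 + 47.7 + 47.9 + 47.8 + 47.4) / 5 = 238.3000 / 5 = 47.6600
R̄ = (1.6 + 2.5 + 2.9 + 1.3 + 2.1) / 5 = 10.4000 / 5 = 2.0800
LCL = X̄̄ − A₂·R̄ = 47.6600 − 0.373 × 2.0800 = 46.8842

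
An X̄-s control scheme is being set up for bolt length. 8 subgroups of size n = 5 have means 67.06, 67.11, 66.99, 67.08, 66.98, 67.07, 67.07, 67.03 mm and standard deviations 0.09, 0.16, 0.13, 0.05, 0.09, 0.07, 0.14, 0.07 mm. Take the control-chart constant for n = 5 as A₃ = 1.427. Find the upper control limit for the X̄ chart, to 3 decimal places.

X̄̄ = (67.06 + 67.11 + 66.99 + 67.08 + 66.98 + 67.07 + 67.07 + 67.03) / 8 = 67.0487
s̄ = (0.09 + 0.16 + 0.13 + 0.05 + 0.09 + 0.07 + 0.14 + 0.07) / 8 = 0.1000
UCL = X̄̄ + A₃·s̄ = 67.0487 + 1.427 × 0.1000 = 67.1915

67.191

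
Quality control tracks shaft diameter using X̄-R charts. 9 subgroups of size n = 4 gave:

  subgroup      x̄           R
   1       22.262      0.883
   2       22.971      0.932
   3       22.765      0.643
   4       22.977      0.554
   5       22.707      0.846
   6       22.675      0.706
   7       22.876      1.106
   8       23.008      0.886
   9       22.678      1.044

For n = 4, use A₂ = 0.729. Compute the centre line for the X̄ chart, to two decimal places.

22.77

X̄̄ = (22.262 + 22.971 + 22.765 + 22.977 + 22.707 + 22.675 + 22.876 + 23.008 + 22.678) / 9 = 204.9190 / 9 = 22.7688
CL = X̄̄ = 22.7688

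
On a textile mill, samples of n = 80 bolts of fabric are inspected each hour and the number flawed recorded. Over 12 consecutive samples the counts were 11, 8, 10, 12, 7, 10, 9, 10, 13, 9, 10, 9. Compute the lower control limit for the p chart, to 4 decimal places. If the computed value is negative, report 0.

0.0128

p̄ = Σdᵢ / (k·n) = 118 / (12 × 80) = 0.12292
LCL = p̄ − 3·√(p̄(1−p̄)/n) = 0.12292 − 3 × 0.03671 = 0.01279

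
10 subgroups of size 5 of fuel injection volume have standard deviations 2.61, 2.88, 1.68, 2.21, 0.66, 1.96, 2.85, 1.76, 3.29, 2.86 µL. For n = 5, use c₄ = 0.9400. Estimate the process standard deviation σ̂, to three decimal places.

2.421

s̄ = (2.61 + 2.88 + 1.68 + 2.21 + 0.66 + 1.96 + 2.85 + 1.76 + 3.29 + 2.86) / 10 = 2.2760
σ̂ = s̄ / c₄ = 2.2760 / 0.9400 = 2.4213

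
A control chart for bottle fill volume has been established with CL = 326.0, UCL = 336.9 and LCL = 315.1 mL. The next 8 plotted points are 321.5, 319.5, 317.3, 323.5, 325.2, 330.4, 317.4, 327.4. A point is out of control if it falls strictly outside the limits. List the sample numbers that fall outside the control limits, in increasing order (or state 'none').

none

All 8 points lie within [315.1, 336.9].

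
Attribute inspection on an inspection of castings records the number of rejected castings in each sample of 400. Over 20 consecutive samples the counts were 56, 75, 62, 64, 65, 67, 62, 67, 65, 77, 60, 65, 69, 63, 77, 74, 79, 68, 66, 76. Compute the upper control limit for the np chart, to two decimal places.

90.37

p̄ = Σdᵢ / (k·n) = 1357 / (20 × 400) = 0.16962
UCL = np̄ + 3·√(np̄(1−p̄)) = 67.8500 + 3 × √(67.8500×0.83037) = 67.8500 + 3 × 7.5061 = 90.3682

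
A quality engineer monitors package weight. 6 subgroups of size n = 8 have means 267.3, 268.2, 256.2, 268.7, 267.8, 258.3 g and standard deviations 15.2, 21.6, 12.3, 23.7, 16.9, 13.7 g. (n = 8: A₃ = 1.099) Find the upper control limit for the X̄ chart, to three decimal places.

283.356

X̄̄ = (267.3 + 268.2 + 256.2 + 268.7 + 267.8 + 258.3) / 6 = 264.4167
s̄ = (15.2 + 21.6 + 12.3 + 23.7 + 16.9 + 13.7) / 6 = 17.2333
UCL = X̄̄ + A₃·s̄ = 264.4167 + 1.099 × 17.2333 = 283.3561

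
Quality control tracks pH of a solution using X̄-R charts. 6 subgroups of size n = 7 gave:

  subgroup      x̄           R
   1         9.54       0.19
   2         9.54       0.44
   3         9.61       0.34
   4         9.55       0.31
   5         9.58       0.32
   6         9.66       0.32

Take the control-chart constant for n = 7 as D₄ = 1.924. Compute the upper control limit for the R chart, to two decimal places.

0.62

R̄ = (0.19 + 0.44 + 0.34 + 0.31 + 0.32 + 0.32) / 6 = 1.9200 / 6 = 0.3200
UCL_R = D₄·R̄ = 1.924 × 0.3200 = 0.6157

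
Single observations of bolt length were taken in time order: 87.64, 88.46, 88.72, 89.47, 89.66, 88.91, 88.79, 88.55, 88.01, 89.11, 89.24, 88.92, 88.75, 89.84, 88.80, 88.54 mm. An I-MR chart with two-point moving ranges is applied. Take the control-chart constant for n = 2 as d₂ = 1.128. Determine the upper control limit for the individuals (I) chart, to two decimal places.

90.22

X̄ = (87.64 + 88.46 + 88.72 + 89.47 + 89.66 + 88.91 + 88.79 + 88.55 + 88.01 + 89.11 + 89.24 + 88.92 + 88.75 + 89.84 + 88.80 + 88.54) / 16 = 88.8381
Moving ranges: 0.82, 0.26, 0.75, 0.19, 0.75, 0.12, 0.24, 0.54, 1.10, 0.13, 0.32, 0.17, 1.09, 1.04, 0.26; M̄R̄ = 7.7800 / 15 = 0.5187
UCL = X̄ + 3·M̄R̄/d₂ = 88.8381 + 3 × 0.5187 / 1.128 = 90.2176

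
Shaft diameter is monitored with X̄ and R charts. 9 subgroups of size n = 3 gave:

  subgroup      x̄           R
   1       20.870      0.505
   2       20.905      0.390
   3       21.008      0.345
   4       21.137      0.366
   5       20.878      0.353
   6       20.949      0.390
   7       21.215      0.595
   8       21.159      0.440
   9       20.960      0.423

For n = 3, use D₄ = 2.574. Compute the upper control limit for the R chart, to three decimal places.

1.089

R̄ = (0.505 + 0.390 + 0.345 + 0.366 + 0.353 + 0.390 + 0.595 + 0.440 + 0.423) / 9 = 3.8070 / 9 = 0.4230
UCL_R = D₄·R̄ = 2.574 × 0.4230 = 1.0888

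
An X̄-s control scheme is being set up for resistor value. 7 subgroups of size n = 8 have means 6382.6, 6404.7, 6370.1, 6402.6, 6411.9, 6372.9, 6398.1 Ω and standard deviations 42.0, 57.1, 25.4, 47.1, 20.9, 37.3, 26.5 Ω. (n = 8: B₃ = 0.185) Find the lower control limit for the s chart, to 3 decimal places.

s̄ = (42.0 + 57.1 + 25.4 + 47.1 + 20.9 + 37.3 + 26.5) / 7 = 36.6143
LCL_s = B₃·s̄ = 0.185 × 36.6143 = 6.7736

6.774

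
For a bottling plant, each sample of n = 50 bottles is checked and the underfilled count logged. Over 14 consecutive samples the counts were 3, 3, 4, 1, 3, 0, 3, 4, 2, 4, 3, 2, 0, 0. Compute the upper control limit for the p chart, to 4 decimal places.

p̄ = Σdᵢ / (k·n) = 32 / (14 × 50) = 0.04571
UCL = p̄ + 3·√(p̄(1−p̄)/n) = 0.04571 + 3 × √(0.04571×0.95429/50) = 0.04571 + 3 × 0.02954 = 0.13433

0.1343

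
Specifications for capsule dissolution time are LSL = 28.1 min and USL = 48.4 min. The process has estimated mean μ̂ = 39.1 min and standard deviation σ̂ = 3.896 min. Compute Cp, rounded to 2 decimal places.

0.87

Cp = (USL − LSL) / (6σ̂) = (48.4 − 28.1) / (6 × 3.896) = 20.3000 / 23.3760 = 0.8684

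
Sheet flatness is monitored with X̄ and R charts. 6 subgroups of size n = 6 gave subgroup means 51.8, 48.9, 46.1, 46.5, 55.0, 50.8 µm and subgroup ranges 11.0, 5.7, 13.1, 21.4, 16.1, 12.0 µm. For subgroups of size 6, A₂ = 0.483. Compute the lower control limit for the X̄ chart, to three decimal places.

X̄̄ = (51.8 + 48.9 + 46.1 + 46.5 + 55.0 + 50.8) / 6 = 299.1000 / 6 = 49.8500
R̄ = (11.0 + 5.7 + 13.1 + 21.4 + 16.1 + 12.0) / 6 = 79.3000 / 6 = 13.2167
LCL = X̄̄ − A₂·R̄ = 49.8500 − 0.483 × 13.2167 = 43.4663

43.466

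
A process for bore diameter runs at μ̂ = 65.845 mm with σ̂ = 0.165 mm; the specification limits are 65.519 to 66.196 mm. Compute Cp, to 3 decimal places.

0.684

Cp = (USL − LSL) / (6σ̂) = (66.196 − 65.519) / (6 × 0.165) = 0.6770 / 0.9900 = 0.6838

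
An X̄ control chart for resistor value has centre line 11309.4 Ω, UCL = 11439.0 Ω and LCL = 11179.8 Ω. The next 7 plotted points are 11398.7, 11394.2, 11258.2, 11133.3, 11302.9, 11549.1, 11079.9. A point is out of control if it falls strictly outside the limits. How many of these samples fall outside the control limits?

Compare each point to [11179.8, 11439.0]: sample 4 = 11133.3 < LCL; sample 6 = 11549.1 > UCL; sample 7 = 11079.9 < LCL.

3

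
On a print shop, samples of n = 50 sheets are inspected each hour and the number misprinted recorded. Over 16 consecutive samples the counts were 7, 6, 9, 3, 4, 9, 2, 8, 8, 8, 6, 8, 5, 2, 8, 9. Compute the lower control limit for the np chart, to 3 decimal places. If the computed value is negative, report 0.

p̄ = Σdᵢ / (k·n) = 102 / (16 × 50) = 0.12750
LCL = np̄ − 3·√(np̄(1−p̄)) = 6.3750 − 3 × 2.3584 = -0.7003 → 0 (negative, so LCL = 0)

0.000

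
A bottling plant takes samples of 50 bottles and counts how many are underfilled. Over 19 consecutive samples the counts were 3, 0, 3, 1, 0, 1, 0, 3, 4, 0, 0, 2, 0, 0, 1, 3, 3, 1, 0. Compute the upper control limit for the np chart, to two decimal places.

p̄ = Σdᵢ / (k·n) = 25 / (19 × 50) = 0.02632
UCL = np̄ + 3·√(np̄(1−p̄)) = 1.3158 + 3 × √(1.3158×0.97368) = 1.3158 + 3 × 1.1319 = 4.7114

4.71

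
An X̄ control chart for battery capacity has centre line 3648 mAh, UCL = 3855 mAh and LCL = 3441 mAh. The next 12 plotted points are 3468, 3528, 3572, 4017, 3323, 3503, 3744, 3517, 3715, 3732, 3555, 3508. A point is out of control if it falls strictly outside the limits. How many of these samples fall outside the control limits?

2

Compare each point to [3441, 3855]: sample 4 = 4017 > UCL; sample 5 = 3323 < LCL.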